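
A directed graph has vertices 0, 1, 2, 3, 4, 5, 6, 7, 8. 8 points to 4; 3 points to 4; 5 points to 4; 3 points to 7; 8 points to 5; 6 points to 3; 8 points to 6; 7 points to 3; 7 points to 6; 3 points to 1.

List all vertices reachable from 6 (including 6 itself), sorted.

1, 3, 4, 6, 7

Start at 6.
Its neighbours: 3.
Then their neighbours: 1, 4, 7.
Nothing further is reachable.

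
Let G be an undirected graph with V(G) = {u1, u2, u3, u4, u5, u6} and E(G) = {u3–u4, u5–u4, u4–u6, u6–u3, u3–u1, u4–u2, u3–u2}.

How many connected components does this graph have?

1

From u1: component {u1, u2, u3, u4, u5, u6}.
That's 1 component.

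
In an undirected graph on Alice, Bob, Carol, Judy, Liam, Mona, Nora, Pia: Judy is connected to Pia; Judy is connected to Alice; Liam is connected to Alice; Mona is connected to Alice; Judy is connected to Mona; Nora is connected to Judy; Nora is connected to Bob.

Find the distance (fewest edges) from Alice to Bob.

3

Distance 0: Alice.
Distance 1: Judy, Liam, Mona.
Distance 2: Nora, Pia.
Distance 3: Bob — contains Bob.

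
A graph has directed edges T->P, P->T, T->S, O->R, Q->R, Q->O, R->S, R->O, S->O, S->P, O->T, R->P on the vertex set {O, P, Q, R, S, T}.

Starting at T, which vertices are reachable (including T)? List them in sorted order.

Start at T.
Its neighbours: P, S.
Then their neighbours: O.
Then next layer: R.
Nothing further is reachable.

O, P, R, S, T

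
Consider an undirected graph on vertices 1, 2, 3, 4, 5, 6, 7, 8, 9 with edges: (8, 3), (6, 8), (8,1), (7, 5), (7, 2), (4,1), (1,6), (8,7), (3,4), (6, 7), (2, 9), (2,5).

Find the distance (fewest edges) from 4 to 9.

Distance 0: 4.
Distance 1: 1, 3.
Distance 2: 6, 8.
Distance 3: 7.
Distance 4: 2, 5.
Distance 5: 9 — contains 9.

5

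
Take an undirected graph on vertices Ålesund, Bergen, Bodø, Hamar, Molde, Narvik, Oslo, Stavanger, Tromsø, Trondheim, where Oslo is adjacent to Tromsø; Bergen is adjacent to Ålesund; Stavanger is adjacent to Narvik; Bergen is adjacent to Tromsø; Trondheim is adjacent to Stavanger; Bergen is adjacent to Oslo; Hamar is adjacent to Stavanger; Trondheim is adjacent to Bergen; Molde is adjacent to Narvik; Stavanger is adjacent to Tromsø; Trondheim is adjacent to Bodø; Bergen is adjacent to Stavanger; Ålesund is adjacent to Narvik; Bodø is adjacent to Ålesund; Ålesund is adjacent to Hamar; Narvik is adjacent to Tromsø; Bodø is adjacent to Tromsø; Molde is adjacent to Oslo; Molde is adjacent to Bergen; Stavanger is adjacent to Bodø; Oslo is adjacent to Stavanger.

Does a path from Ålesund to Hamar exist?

Explore from Ålesund.
Distance 1: reach Bergen, Bodø, Hamar, Narvik.
Found Hamar.

Yes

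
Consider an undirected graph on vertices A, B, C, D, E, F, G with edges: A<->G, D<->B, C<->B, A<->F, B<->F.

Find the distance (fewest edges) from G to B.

Distance 0: G.
Distance 1: A.
Distance 2: F.
Distance 3: B — contains B.

3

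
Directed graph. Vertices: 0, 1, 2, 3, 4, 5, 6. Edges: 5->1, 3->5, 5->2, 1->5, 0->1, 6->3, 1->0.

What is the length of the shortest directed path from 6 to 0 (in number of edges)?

Distance 0: 6.
Distance 1: 3.
Distance 2: 5.
Distance 3: 1, 2.
Distance 4: 0 — contains 0.

4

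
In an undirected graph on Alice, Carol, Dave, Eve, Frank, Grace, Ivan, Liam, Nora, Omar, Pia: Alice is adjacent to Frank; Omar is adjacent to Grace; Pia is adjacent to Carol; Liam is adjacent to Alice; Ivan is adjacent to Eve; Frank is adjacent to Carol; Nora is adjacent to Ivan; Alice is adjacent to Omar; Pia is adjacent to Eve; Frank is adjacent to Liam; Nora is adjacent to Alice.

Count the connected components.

2

From Alice: component {Alice, Carol, Eve, Frank, Grace, Ivan, Liam, Nora, Omar, Pia}.
From Dave: component {Dave}.
That's 2 components.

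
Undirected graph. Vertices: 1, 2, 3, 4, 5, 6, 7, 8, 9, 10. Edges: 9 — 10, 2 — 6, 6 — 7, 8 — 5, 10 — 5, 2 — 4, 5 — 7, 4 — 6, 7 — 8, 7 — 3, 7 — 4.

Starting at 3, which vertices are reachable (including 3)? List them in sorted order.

2, 3, 4, 5, 6, 7, 8, 9, 10

Start at 3.
Its neighbours: 7.
Then their neighbours: 4, 5, 6, 8.
Then next layer: 2, 10.
Then next layer: 9.
Nothing further is reachable.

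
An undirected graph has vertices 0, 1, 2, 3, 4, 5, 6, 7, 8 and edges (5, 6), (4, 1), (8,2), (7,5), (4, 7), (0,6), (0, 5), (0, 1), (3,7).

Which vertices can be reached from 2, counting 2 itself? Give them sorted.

2, 8

Start at 2.
Its neighbours: 8.
Nothing further is reachable.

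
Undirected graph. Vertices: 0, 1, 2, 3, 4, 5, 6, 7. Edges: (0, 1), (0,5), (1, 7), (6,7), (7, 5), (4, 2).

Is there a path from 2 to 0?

Explore from 2.
Distance 1: reach 4.
The search is exhausted without reaching 0; it lies in a different component.

No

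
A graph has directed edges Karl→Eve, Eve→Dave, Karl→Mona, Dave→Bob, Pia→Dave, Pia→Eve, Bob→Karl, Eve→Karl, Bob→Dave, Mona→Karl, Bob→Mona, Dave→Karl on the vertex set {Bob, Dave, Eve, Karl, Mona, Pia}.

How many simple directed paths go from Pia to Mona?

Pia→Dave→Bob→Karl→Mona
Pia→Dave→Bob→Mona
Pia→Dave→Karl→Mona
Pia→Eve→Dave→Bob→Karl→Mona
Pia→Eve→Dave→Bob→Mona
Pia→Eve→Dave→Karl→Mona
Pia→Eve→Karl→Mona

7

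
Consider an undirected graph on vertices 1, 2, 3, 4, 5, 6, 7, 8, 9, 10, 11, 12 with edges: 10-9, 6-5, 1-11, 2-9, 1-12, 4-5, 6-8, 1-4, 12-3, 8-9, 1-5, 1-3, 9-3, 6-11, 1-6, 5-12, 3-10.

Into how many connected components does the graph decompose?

2

From 1: component {1, 2, 3, 4, 5, 6, 8, 9, 10, 11, 12}.
From 7: component {7}.
That's 2 components.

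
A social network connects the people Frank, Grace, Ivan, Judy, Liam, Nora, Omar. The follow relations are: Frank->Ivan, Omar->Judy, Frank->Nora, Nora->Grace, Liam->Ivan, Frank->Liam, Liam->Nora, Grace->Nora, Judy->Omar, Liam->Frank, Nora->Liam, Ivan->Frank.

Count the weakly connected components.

2

From Frank: component {Frank, Grace, Ivan, Liam, Nora}.
From Judy: component {Judy, Omar}.
That's 2 components.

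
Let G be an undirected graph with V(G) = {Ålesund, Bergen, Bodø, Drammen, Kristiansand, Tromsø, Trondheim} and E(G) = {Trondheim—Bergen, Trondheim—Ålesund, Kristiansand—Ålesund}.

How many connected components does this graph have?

From Ålesund: component {Ålesund, Bergen, Kristiansand, Trondheim}.
From Bodø: component {Bodø}.
From Drammen: component {Drammen}.
From Tromsø: component {Tromsø}.
That's 4 components.

4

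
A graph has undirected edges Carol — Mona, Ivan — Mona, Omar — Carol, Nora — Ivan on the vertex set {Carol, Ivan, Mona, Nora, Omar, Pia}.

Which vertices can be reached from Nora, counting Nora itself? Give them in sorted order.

Carol, Ivan, Mona, Nora, Omar

Start at Nora.
Its neighbours: Ivan.
Then their neighbours: Mona.
Then next layer: Carol.
Then next layer: Omar.
Nothing further is reachable.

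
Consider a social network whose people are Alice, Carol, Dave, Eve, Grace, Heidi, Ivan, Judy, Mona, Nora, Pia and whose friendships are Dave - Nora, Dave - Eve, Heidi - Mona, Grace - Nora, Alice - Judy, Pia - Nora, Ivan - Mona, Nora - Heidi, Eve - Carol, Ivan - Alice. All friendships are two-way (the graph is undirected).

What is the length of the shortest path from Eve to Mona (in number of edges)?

4

Distance 0: Eve.
Distance 1: Carol, Dave.
Distance 2: Nora.
Distance 3: Grace, Heidi, Pia.
Distance 4: Mona — contains Mona.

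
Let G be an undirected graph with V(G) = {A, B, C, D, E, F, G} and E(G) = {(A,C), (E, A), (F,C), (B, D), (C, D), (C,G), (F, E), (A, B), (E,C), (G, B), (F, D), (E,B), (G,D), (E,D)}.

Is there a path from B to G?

Explore from B.
Distance 1: reach A, D, E, G.
Found G.

Yes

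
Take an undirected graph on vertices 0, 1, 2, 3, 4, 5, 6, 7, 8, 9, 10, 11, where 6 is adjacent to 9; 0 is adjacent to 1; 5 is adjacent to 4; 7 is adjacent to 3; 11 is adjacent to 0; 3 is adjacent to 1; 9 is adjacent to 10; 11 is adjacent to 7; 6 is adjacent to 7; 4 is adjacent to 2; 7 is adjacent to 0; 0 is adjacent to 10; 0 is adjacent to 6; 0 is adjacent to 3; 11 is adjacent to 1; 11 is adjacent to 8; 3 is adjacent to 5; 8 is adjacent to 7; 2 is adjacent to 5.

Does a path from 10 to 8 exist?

Explore from 10.
Distance 1: reach 0, 9.
Distance 2: reach 1, 3, 6, 7, 11.
Distance 3: reach 5, 8.
Found 8.

Yes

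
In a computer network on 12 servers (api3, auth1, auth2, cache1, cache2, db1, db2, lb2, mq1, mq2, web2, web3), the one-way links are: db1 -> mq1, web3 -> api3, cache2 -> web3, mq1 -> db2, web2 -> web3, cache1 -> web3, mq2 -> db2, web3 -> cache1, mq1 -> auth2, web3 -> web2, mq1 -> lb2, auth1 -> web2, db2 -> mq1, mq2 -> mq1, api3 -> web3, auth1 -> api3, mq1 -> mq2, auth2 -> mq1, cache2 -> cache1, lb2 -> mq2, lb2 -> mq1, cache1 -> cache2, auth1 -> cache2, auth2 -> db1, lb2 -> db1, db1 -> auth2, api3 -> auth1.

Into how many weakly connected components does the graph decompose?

2

From api3: component {api3, auth1, cache1, cache2, web2, web3}.
From auth2: component {auth2, db1, db2, lb2, mq1, mq2}.
That's 2 components.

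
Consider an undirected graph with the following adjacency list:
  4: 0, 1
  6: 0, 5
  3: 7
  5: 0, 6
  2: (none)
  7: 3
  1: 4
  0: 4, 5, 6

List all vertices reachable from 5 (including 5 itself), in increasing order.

Start at 5.
Its neighbours: 0, 6.
Then their neighbours: 4.
Then next layer: 1.
Nothing further is reachable.

0, 1, 4, 5, 6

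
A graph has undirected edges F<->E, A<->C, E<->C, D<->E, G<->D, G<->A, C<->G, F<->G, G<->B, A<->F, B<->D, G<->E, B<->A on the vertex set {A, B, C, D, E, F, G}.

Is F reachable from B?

Yes

Explore from B.
Distance 1: reach A, D, G.
Distance 2: reach C, E, F.
Found F.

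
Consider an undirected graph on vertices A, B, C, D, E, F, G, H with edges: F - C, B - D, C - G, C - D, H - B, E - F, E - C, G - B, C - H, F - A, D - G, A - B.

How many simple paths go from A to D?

15

A–B–D
A–B–G–C–D
A–B–G–D
A–B–H–C–D
A–B–H–C–G–D
A–F–C–D
A–F–C–G–B–D
A–F–C–G–D
A–F–C–H–B–D
A–F–C–H–B–G–D
A–F–E–C–D
A–F–E–C–G–B–D
A–F–E–C–G–D
A–F–E–C–H–B–D
A–F–E–C–H–B–G–D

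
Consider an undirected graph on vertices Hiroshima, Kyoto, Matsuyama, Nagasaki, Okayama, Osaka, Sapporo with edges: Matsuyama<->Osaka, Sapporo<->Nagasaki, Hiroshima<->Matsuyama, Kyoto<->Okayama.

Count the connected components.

3

From Hiroshima: component {Hiroshima, Matsuyama, Osaka}.
From Kyoto: component {Kyoto, Okayama}.
From Nagasaki: component {Nagasaki, Sapporo}.
That's 3 components.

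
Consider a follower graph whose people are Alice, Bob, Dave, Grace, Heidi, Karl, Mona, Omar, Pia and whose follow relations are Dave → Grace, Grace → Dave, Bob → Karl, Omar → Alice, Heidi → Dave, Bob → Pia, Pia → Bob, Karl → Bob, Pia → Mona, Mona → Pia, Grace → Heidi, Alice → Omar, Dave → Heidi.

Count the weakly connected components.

3

From Alice: component {Alice, Omar}.
From Bob: component {Bob, Karl, Mona, Pia}.
From Dave: component {Dave, Grace, Heidi}.
That's 3 components.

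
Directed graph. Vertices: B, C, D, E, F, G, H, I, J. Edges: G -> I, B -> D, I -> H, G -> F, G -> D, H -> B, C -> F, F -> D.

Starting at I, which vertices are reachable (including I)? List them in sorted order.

Start at I.
Its neighbours: H.
Then their neighbours: B.
Then next layer: D.
Nothing further is reachable.

B, D, H, I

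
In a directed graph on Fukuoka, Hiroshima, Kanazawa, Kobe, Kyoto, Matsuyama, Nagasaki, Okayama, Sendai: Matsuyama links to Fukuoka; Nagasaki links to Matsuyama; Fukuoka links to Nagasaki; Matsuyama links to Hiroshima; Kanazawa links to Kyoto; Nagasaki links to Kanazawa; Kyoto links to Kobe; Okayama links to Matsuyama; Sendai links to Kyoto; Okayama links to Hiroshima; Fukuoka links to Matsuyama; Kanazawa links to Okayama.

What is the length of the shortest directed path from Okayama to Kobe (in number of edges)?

6

Distance 0: Okayama.
Distance 1: Hiroshima, Matsuyama.
Distance 2: Fukuoka.
Distance 3: Nagasaki.
Distance 4: Kanazawa.
Distance 5: Kyoto.
Distance 6: Kobe — contains Kobe.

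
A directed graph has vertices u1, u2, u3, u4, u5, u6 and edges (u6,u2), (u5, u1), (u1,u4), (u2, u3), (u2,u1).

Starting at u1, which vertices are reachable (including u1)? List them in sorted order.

Start at u1.
Its neighbours: u4.
Nothing further is reachable.

u1, u4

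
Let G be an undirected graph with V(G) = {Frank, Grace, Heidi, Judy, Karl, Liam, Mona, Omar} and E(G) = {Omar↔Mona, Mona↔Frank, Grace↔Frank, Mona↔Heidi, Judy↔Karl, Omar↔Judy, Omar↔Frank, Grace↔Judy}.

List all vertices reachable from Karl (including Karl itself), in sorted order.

Start at Karl.
Its neighbours: Judy.
Then their neighbours: Grace, Omar.
Then next layer: Frank, Mona.
Then next layer: Heidi.
Nothing further is reachable.

Frank, Grace, Heidi, Judy, Karl, Mona, Omar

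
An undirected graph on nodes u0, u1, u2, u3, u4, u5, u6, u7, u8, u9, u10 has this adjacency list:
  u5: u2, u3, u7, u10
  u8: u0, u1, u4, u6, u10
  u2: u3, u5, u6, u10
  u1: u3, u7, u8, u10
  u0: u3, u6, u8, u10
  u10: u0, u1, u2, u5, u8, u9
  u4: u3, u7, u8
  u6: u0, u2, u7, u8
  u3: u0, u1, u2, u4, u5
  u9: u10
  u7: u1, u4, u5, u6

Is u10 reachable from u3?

Yes

Explore from u3.
Distance 1: reach u0, u1, u2, u4, u5.
Distance 2: reach u6, u7, u8, u10.
Found u10.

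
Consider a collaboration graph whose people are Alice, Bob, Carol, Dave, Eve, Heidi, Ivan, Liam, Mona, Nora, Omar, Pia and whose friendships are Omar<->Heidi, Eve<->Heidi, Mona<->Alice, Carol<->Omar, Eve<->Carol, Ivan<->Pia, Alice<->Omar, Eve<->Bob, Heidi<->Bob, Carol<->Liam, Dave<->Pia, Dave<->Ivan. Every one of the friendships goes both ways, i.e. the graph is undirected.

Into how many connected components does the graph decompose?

3

From Alice: component {Alice, Bob, Carol, Eve, Heidi, Liam, Mona, Omar}.
From Dave: component {Dave, Ivan, Pia}.
From Nora: component {Nora}.
That's 3 components.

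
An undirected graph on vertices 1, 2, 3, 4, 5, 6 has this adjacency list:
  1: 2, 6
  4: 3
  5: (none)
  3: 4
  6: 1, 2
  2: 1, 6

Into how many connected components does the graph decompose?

3

From 1: component {1, 2, 6}.
From 3: component {3, 4}.
From 5: component {5}.
That's 3 components.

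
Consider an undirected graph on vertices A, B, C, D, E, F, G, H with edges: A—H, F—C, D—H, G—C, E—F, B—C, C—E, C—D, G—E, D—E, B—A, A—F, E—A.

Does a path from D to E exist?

Explore from D.
Distance 1: reach C, E, H.
Found E.

Yes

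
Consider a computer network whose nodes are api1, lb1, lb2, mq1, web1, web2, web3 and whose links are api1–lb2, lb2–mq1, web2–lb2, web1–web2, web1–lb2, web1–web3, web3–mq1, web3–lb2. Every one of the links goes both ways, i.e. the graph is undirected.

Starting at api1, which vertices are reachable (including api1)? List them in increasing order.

api1, lb2, mq1, web1, web2, web3

Start at api1.
Its neighbours: lb2.
Then their neighbours: mq1, web1, web2, web3.
Nothing further is reachable.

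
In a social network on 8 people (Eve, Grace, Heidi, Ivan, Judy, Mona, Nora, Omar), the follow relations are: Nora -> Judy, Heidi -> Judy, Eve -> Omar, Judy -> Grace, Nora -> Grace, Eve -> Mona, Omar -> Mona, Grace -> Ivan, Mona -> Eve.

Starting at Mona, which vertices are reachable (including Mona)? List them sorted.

Eve, Mona, Omar

Start at Mona.
Its neighbours: Eve.
Then their neighbours: Omar.
Nothing further is reachable.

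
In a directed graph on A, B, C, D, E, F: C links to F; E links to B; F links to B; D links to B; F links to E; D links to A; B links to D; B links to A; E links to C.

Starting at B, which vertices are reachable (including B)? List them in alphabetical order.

A, B, D

Start at B.
Its neighbours: A, D.
Nothing further is reachable.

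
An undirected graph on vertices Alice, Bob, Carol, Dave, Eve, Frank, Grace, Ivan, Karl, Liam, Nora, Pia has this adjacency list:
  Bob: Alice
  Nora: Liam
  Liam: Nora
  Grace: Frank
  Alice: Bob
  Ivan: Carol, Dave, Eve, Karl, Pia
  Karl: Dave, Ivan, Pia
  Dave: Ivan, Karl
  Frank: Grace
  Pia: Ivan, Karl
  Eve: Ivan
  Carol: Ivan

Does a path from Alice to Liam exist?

Explore from Alice.
Distance 1: reach Bob.
The search is exhausted without reaching Liam; it lies in a different component.

No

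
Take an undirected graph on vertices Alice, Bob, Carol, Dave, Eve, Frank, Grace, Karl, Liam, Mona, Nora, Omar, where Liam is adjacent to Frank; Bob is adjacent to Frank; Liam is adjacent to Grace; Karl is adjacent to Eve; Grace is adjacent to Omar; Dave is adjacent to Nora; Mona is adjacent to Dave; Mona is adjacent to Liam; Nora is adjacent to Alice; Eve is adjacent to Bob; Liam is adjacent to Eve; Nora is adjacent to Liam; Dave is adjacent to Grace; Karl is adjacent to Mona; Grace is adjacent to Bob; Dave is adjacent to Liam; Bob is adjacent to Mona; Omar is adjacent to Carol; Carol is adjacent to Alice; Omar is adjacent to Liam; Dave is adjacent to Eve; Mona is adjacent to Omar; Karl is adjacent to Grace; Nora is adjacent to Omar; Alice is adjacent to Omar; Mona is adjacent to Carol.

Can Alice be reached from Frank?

Yes

Explore from Frank.
Distance 1: reach Bob, Liam.
Distance 2: reach Dave, Eve, Grace, Mona, Nora, Omar.
Distance 3: reach Alice, Carol, Karl.
Found Alice.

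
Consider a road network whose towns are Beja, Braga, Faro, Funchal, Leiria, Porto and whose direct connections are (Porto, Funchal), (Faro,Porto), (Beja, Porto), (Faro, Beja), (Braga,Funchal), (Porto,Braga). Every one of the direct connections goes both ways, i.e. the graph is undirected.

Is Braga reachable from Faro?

Explore from Faro.
Distance 1: reach Beja, Porto.
Distance 2: reach Braga, Funchal.
Found Braga.

Yes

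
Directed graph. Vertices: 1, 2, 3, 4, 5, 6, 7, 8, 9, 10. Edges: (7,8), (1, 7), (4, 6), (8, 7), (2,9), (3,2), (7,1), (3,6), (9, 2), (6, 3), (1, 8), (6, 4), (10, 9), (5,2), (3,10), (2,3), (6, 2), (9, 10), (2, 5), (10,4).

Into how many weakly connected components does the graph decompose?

From 1: component {1, 7, 8}.
From 2: component {2, 3, 4, 5, 6, 9, 10}.
That's 2 components.

2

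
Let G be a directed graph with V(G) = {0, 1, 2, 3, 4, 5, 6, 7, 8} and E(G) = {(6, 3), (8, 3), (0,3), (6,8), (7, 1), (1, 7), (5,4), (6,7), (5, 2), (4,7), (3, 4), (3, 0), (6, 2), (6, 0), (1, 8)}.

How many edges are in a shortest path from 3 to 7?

Distance 0: 3.
Distance 1: 0, 4.
Distance 2: 7 — contains 7.

2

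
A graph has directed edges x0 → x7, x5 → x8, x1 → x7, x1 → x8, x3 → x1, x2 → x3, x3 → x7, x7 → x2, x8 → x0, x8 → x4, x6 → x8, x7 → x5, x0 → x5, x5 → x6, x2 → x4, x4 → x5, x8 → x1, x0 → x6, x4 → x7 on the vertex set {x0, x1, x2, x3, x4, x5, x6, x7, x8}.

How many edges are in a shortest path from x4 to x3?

Distance 0: x4.
Distance 1: x5, x7.
Distance 2: x2, x6, x8.
Distance 3: x0, x1, x3 — contains x3.

3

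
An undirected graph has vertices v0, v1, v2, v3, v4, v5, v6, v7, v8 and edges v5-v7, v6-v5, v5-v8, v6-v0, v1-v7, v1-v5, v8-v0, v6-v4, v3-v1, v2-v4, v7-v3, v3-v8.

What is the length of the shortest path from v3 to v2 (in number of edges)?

Distance 0: v3.
Distance 1: v1, v7, v8.
Distance 2: v0, v5.
Distance 3: v6.
Distance 4: v4.
Distance 5: v2 — contains v2.

5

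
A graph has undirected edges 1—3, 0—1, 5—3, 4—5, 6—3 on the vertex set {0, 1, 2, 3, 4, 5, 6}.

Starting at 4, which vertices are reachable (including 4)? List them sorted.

Start at 4.
Its neighbours: 5.
Then their neighbours: 3.
Then next layer: 1, 6.
Then next layer: 0.
Nothing further is reachable.

0, 1, 3, 4, 5, 6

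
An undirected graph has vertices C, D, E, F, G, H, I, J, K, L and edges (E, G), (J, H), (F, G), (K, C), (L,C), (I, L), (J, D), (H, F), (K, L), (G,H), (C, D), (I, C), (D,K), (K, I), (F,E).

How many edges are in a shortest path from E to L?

6

Distance 0: E.
Distance 1: F, G.
Distance 2: H.
Distance 3: J.
Distance 4: D.
Distance 5: C, K.
Distance 6: I, L — contains L.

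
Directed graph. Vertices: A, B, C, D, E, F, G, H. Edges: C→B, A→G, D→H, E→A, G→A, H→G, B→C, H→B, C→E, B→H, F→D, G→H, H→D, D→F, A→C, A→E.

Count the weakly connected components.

From A: component {A, B, C, D, E, F, G, H}.
That's 1 component.

1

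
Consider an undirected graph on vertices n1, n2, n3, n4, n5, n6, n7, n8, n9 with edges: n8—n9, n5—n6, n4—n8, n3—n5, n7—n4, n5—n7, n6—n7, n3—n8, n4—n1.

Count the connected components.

2

From n1: component {n1, n3, n4, n5, n6, n7, n8, n9}.
From n2: component {n2}.
That's 2 components.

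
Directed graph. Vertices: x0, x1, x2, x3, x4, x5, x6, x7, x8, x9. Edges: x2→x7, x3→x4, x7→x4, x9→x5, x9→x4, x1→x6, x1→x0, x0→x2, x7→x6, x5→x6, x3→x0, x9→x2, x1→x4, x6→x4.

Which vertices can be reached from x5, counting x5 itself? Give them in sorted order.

x4, x5, x6

Start at x5.
Its neighbours: x6.
Then their neighbours: x4.
Nothing further is reachable.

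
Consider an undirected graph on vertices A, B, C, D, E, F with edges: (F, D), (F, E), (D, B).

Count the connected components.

3

From A: component {A}.
From B: component {B, D, E, F}.
From C: component {C}.
That's 3 components.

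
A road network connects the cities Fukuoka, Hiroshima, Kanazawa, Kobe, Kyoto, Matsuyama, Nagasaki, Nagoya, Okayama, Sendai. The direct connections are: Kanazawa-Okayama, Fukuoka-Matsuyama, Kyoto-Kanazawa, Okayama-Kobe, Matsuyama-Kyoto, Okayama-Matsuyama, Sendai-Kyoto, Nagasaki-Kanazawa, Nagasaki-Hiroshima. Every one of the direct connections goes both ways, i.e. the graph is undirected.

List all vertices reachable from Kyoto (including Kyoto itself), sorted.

Start at Kyoto.
Its neighbours: Kanazawa, Matsuyama, Sendai.
Then their neighbours: Fukuoka, Nagasaki, Okayama.
Then next layer: Hiroshima, Kobe.
Nothing further is reachable.

Fukuoka, Hiroshima, Kanazawa, Kobe, Kyoto, Matsuyama, Nagasaki, Okayama, Sendai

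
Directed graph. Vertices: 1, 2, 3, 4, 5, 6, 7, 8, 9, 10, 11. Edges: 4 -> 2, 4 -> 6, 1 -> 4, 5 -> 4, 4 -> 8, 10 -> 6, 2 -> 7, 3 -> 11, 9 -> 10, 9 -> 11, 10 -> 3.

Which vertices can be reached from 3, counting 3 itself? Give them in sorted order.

Start at 3.
Its neighbours: 11.
Nothing further is reachable.

3, 11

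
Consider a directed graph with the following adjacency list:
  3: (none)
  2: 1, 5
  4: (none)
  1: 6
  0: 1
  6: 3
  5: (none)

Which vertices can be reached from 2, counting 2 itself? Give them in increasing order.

Start at 2.
Its neighbours: 1, 5.
Then their neighbours: 6.
Then next layer: 3.
Nothing further is reachable.

1, 2, 3, 5, 6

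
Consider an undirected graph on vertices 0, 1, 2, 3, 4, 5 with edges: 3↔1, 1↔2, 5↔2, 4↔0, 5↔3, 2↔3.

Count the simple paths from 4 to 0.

4–0

1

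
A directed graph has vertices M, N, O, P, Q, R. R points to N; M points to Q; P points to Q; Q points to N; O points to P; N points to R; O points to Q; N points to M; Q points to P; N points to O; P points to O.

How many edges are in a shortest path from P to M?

Distance 0: P.
Distance 1: O, Q.
Distance 2: N.
Distance 3: M, R — contains M.

3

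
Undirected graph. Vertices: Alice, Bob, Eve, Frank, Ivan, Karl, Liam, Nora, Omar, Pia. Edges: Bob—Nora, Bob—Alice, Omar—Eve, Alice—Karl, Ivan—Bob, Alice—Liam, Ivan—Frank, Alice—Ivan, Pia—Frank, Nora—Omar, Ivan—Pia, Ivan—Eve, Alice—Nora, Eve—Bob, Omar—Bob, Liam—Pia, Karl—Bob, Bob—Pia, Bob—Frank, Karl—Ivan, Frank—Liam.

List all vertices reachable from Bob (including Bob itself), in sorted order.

Alice, Bob, Eve, Frank, Ivan, Karl, Liam, Nora, Omar, Pia

Start at Bob.
Its neighbours: Alice, Eve, Frank, Ivan, Karl, Nora, Omar, Pia.
Then their neighbours: Liam.
Every vertex is now reached.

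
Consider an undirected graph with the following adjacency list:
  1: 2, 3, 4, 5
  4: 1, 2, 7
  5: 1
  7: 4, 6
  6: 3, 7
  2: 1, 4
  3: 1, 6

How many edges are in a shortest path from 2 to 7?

2

Distance 0: 2.
Distance 1: 1, 4.
Distance 2: 3, 5, 7 — contains 7.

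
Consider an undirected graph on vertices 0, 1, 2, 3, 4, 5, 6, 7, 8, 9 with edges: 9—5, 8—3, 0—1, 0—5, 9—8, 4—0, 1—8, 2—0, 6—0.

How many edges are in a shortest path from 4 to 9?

3

Distance 0: 4.
Distance 1: 0.
Distance 2: 1, 2, 5, 6.
Distance 3: 8, 9 — contains 9.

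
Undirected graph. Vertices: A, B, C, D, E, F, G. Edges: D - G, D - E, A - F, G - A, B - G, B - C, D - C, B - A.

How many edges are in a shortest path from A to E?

Distance 0: A.
Distance 1: B, F, G.
Distance 2: C, D.
Distance 3: E — contains E.

3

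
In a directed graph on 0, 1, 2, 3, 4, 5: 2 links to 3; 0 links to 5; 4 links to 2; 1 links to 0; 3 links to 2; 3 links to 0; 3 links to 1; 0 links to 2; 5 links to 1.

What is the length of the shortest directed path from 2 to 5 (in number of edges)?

Distance 0: 2.
Distance 1: 3.
Distance 2: 0, 1.
Distance 3: 5 — contains 5.

3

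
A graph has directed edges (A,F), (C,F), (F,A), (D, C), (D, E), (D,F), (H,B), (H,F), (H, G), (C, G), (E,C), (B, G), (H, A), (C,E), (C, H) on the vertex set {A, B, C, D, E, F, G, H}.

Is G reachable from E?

Yes

Explore from E.
Distance 1: reach C.
Distance 2: reach F, G, H.
Found G.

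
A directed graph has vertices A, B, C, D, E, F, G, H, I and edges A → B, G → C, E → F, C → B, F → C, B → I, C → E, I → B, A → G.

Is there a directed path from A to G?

Yes

Explore from A.
Distance 1: reach B, G.
Found G.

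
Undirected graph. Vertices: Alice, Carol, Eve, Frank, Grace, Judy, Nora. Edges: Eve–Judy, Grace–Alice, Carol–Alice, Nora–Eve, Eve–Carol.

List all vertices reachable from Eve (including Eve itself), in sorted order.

Start at Eve.
Its neighbours: Carol, Judy, Nora.
Then their neighbours: Alice.
Then next layer: Grace.
Nothing further is reachable.

Alice, Carol, Eve, Grace, Judy, Nora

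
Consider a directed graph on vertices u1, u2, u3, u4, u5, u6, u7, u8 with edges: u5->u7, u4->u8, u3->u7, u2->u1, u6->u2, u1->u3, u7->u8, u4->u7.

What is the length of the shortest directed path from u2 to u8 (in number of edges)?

4

Distance 0: u2.
Distance 1: u1.
Distance 2: u3.
Distance 3: u7.
Distance 4: u8 — contains u8.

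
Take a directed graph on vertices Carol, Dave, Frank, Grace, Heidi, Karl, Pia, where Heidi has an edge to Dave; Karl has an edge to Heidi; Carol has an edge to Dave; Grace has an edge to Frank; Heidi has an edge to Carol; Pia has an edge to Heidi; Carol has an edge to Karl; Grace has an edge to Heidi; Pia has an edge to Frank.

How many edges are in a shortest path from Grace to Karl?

3

Distance 0: Grace.
Distance 1: Frank, Heidi.
Distance 2: Carol, Dave.
Distance 3: Karl — contains Karl.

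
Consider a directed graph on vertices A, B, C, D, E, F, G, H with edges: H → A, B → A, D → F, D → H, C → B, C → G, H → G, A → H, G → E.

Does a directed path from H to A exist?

Yes

Explore from H.
Distance 1: reach A, G.
Found A.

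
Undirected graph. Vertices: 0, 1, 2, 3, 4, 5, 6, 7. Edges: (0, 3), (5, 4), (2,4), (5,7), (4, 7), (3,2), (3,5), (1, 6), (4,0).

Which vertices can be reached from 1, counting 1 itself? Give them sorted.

Start at 1.
Its neighbours: 6.
Nothing further is reachable.

1, 6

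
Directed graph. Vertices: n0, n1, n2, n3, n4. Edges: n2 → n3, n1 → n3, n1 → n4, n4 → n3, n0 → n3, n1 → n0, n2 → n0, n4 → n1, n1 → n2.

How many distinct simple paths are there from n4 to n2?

1

n4→n1→n2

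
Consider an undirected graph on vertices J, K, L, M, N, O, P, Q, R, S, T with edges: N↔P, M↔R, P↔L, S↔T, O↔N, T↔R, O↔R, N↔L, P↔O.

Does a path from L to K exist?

No

Explore from L.
Distance 1: reach N, P.
Distance 2: reach O.
Distance 3: reach R.
Distance 4: reach M, T.
Distance 5: reach S.
The search is exhausted without reaching K; it lies in a different component.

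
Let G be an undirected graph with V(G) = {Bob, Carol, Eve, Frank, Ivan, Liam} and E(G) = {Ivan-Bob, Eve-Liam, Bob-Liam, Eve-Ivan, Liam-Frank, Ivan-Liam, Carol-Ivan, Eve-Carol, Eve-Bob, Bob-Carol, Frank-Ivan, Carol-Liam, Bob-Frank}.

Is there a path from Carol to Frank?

Yes

Explore from Carol.
Distance 1: reach Bob, Eve, Ivan, Liam.
Distance 2: reach Frank.
Found Frank.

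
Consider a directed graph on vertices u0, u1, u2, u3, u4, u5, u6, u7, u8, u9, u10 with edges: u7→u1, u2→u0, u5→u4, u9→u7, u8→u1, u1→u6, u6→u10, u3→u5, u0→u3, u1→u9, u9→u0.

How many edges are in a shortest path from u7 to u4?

6

Distance 0: u7.
Distance 1: u1.
Distance 2: u6, u9.
Distance 3: u0, u10.
Distance 4: u3.
Distance 5: u5.
Distance 6: u4 — contains u4.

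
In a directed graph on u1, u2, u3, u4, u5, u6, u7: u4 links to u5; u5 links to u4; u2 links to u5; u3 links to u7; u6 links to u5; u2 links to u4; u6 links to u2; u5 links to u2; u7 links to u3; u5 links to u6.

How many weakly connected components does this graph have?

3

From u1: component {u1}.
From u2: component {u2, u4, u5, u6}.
From u3: component {u3, u7}.
That's 3 components.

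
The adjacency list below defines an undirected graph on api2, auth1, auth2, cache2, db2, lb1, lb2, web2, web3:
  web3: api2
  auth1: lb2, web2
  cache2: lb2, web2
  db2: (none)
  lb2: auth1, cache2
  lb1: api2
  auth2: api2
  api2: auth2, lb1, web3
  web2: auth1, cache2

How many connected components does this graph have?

3

From api2: component {api2, auth2, lb1, web3}.
From auth1: component {auth1, cache2, lb2, web2}.
From db2: component {db2}.
That's 3 components.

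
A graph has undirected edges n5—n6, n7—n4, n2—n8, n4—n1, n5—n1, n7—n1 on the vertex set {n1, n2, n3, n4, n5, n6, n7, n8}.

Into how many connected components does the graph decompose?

3

From n1: component {n1, n4, n5, n6, n7}.
From n2: component {n2, n8}.
From n3: component {n3}.
That's 3 components.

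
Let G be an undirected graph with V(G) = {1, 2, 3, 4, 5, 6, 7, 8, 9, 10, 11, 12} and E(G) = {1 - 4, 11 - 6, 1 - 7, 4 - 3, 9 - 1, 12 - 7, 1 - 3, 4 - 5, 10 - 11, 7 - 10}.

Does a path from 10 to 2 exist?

No

Explore from 10.
Distance 1: reach 7, 11.
Distance 2: reach 1, 6, 12.
Distance 3: reach 3, 4, 9.
Distance 4: reach 5.
The search is exhausted without reaching 2; it lies in a different component.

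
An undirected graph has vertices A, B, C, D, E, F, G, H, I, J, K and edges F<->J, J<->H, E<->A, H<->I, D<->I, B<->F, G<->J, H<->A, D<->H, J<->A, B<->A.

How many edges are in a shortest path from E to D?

Distance 0: E.
Distance 1: A.
Distance 2: B, H, J.
Distance 3: D, F, G, I — contains D.

3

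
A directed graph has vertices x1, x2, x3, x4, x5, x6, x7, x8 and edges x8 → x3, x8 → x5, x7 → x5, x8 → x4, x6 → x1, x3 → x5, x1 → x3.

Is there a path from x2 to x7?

No

x2 has no outgoing edges, so nothing is reachable from it.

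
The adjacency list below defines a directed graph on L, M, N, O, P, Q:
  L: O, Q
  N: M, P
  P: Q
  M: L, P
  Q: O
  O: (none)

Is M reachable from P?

No

Explore from P.
Distance 1: reach Q.
Distance 2: reach O.
The search from P is exhausted; no directed path reaches M.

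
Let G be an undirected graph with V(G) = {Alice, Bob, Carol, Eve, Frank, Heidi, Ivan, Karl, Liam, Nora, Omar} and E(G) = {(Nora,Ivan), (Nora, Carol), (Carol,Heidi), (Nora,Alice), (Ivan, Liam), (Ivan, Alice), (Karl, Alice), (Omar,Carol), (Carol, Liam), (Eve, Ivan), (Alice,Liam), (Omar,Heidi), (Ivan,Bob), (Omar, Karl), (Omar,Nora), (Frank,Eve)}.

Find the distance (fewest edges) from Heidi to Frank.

5

Distance 0: Heidi.
Distance 1: Carol, Omar.
Distance 2: Karl, Liam, Nora.
Distance 3: Alice, Ivan.
Distance 4: Bob, Eve.
Distance 5: Frank — contains Frank.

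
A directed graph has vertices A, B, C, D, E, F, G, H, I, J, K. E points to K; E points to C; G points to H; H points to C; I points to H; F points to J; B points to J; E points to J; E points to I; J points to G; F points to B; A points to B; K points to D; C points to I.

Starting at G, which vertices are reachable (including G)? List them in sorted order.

Start at G.
Its neighbours: H.
Then their neighbours: C.
Then next layer: I.
Nothing further is reachable.

C, G, H, I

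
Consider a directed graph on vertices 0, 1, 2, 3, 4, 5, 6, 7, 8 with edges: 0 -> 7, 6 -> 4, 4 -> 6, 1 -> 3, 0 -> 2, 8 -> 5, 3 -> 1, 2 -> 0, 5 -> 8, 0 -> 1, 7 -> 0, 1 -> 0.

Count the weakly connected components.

From 0: component {0, 1, 2, 3, 7}.
From 4: component {4, 6}.
From 5: component {5, 8}.
That's 3 components.

3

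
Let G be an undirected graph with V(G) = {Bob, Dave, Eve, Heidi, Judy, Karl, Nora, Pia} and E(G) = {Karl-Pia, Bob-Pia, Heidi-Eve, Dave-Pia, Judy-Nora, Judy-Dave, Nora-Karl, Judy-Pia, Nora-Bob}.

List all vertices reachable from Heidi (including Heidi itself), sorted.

Eve, Heidi

Start at Heidi.
Its neighbours: Eve.
Nothing further is reachable.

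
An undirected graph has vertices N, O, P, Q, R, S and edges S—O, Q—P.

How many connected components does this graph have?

4

From N: component {N}.
From O: component {O, S}.
From P: component {P, Q}.
From R: component {R}.
That's 4 components.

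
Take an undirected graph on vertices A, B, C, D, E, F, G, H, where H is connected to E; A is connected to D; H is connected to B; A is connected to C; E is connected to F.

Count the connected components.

3

From A: component {A, C, D}.
From B: component {B, E, F, H}.
From G: component {G}.
That's 3 components.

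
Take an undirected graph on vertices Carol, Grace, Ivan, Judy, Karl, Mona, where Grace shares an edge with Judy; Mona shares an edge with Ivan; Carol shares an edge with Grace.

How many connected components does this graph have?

From Carol: component {Carol, Grace, Judy}.
From Ivan: component {Ivan, Mona}.
From Karl: component {Karl}.
That's 3 components.

3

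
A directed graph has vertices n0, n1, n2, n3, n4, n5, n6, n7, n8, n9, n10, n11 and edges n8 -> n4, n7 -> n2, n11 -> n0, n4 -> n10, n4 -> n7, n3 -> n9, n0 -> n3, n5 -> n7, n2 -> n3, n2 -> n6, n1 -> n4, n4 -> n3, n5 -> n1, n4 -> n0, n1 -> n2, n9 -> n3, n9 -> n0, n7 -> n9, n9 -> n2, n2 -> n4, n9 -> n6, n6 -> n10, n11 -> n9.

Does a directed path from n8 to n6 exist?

Explore from n8.
Distance 1: reach n4.
Distance 2: reach n0, n3, n7, n10.
Distance 3: reach n2, n9.
Distance 4: reach n6.
Found n6.

Yes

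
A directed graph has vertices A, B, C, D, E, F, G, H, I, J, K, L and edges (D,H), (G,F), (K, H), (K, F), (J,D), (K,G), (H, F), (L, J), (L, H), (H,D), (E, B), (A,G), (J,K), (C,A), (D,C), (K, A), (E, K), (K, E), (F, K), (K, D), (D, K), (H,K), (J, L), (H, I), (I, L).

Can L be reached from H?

Explore from H.
Distance 1: reach D, F, I, K.
Distance 2: reach A, C, E, G, L.
Found L.

Yes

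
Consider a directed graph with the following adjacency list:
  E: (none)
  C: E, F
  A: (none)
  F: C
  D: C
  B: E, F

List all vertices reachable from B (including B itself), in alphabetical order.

B, C, E, F

Start at B.
Its neighbours: E, F.
Then their neighbours: C.
Nothing further is reachable.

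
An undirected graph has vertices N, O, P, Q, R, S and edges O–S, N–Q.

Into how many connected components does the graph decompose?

4

From N: component {N, Q}.
From O: component {O, S}.
From P: component {P}.
From R: component {R}.
That's 4 components.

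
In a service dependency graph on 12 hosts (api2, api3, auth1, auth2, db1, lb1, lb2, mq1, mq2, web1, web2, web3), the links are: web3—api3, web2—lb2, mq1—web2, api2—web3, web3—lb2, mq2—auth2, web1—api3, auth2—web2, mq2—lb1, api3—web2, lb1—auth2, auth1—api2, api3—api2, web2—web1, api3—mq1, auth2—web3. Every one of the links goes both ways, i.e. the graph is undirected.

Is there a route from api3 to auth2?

Yes

Explore from api3.
Distance 1: reach api2, mq1, web1, web2, web3.
Distance 2: reach auth1, auth2, lb2.
Found auth2.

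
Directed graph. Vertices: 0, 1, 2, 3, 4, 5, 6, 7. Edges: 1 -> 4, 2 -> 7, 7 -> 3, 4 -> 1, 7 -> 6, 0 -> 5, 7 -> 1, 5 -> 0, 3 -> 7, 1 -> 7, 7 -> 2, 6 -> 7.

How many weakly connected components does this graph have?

2

From 0: component {0, 5}.
From 1: component {1, 2, 3, 4, 6, 7}.
That's 2 components.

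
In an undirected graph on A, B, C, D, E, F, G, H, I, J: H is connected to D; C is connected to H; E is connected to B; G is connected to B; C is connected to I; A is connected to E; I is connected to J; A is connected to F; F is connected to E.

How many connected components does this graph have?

From A: component {A, B, E, F, G}.
From C: component {C, D, H, I, J}.
That's 2 components.

2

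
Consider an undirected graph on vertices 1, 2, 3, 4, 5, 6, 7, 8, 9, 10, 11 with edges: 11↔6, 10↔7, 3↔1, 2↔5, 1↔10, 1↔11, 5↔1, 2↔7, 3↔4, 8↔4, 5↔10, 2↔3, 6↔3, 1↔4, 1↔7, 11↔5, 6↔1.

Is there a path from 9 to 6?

9 has no edges, so nothing is reachable from it.

No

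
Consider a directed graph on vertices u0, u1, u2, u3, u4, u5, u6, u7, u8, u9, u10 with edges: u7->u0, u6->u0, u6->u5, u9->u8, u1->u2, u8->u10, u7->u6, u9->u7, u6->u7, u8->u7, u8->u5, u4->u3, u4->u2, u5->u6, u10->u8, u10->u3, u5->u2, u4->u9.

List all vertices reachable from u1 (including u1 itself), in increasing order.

u1, u2

Start at u1.
Its neighbours: u2.
Nothing further is reachable.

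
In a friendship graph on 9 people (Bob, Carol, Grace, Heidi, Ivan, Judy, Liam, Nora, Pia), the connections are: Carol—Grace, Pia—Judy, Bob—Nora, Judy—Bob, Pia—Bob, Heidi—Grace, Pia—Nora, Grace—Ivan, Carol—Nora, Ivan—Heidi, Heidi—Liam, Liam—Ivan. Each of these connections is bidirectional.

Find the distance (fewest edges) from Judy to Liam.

6

Distance 0: Judy.
Distance 1: Bob, Pia.
Distance 2: Nora.
Distance 3: Carol.
Distance 4: Grace.
Distance 5: Heidi, Ivan.
Distance 6: Liam — contains Liam.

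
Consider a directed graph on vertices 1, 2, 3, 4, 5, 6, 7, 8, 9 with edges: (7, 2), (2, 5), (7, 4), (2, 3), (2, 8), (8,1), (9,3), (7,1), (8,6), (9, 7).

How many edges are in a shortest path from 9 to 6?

Distance 0: 9.
Distance 1: 3, 7.
Distance 2: 1, 2, 4.
Distance 3: 5, 8.
Distance 4: 6 — contains 6.

4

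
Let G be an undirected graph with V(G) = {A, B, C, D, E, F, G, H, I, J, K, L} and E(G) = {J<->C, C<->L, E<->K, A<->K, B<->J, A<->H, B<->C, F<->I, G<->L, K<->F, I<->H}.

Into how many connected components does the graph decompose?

3

From A: component {A, E, F, H, I, K}.
From B: component {B, C, G, J, L}.
From D: component {D}.
That's 3 components.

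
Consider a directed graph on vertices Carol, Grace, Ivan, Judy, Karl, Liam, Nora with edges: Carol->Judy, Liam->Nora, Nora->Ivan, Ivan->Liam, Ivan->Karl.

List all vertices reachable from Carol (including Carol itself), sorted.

Carol, Judy

Start at Carol.
Its neighbours: Judy.
Nothing further is reachable.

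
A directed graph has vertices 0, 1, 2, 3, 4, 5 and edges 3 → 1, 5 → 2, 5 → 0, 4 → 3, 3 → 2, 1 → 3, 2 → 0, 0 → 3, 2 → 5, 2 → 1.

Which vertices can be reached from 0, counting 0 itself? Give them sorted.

Start at 0.
Its neighbours: 3.
Then their neighbours: 1, 2.
Then next layer: 5.
Nothing further is reachable.

0, 1, 2, 3, 5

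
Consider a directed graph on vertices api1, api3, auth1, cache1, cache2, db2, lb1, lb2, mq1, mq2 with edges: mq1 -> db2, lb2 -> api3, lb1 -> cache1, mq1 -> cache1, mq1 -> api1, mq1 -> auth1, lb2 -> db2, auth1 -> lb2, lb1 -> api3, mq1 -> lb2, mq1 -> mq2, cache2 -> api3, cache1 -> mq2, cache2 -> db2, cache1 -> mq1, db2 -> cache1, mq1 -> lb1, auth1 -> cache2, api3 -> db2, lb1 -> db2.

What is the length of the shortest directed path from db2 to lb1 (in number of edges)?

Distance 0: db2.
Distance 1: cache1.
Distance 2: mq1, mq2.
Distance 3: api1, auth1, lb1, lb2 — contains lb1.

3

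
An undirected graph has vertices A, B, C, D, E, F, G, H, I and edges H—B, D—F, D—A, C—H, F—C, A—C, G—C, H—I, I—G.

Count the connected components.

2

From A: component {A, B, C, D, F, G, H, I}.
From E: component {E}.
That's 2 components.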